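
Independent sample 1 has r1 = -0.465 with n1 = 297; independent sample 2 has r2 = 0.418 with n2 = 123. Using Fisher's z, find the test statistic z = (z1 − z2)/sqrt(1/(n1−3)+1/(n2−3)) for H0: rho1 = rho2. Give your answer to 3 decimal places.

-8.760

Fisher z-transforms: z1 = atanh(-0.465) = -0.503672, z2 = atanh(0.418) = 0.445266; difference d = -0.948938
Var(d) = 1/294 + 1/120 = 0.0034014 + 0.0083333 = 0.0117347
z = d/√Var(d) = -0.948938 / √0.0117347 = -0.948938 / 0.108327 = -8.760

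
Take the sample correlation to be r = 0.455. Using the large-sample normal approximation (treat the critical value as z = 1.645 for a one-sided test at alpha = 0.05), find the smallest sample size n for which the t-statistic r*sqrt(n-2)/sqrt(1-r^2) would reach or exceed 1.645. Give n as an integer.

13

r√(n−2)/√(1−r²) ≥ 1.645  ⇔  n−2 ≥ (1.645)²·(1−r²)/r²
(1−r²)/r² = (1−0.207025)/0.207025 = 3.8303
n ≥ 2 + 2.706025·3.8303 = 2 + 10.3649 = 12.3649
⌈12.3649⌉ = 13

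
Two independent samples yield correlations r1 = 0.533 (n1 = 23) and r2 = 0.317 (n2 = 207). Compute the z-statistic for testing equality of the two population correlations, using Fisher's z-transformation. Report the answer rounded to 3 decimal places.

z1 = atanh(0.533) = 0.594326,  z2 = atanh(0.317) = 0.328308
SE = √(1/(n1−3) + 1/(n2−3)) = √(1/20 + 1/204) = √(0.0500000 + 0.0049020) = √0.0549020 = 0.234312
z = (z1 − z2)/SE = (0.594326 − 0.328308) / 0.234312 = 0.266018 / 0.234312 = 1.135

1.135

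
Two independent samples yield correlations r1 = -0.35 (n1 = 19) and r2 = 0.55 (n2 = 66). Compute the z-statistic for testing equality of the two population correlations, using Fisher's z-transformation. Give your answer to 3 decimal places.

Fisher z-transforms: z1 = atanh(-0.35) = -0.365444, z2 = atanh(0.55) = 0.618381; difference d = -0.983825
Var(d) = 1/16 + 1/63 = 0.0625000 + 0.0158730 = 0.0783730
z = d/√Var(d) = -0.983825 / √0.0783730 = -0.983825 / 0.279952 = -3.514

-3.514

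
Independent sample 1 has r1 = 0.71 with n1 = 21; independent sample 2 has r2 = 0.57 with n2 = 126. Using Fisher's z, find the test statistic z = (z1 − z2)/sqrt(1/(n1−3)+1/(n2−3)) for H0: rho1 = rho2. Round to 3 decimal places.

Fisher z-transforms: z1 = atanh(0.71) = 0.887184, z2 = atanh(0.57) = 0.647523; difference d = 0.239661
Var(d) = 1/18 + 1/123 = 0.0555556 + 0.0081301 = 0.0636857
z = d/√Var(d) = 0.239661 / √0.0636857 = 0.239661 / 0.252360 = 0.950

0.950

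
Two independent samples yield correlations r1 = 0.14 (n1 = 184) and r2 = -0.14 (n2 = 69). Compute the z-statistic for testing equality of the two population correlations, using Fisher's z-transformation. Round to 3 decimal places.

1.960

Fisher z-transforms: z1 = atanh(0.14) = 0.140926, z2 = atanh(-0.14) = -0.140926; difference d = 0.281852
Var(d) = 1/181 + 1/66 = 0.0055249 + 0.0151515 = 0.0206764
z = d/√Var(d) = 0.281852 / √0.0206764 = 0.281852 / 0.143793 = 1.960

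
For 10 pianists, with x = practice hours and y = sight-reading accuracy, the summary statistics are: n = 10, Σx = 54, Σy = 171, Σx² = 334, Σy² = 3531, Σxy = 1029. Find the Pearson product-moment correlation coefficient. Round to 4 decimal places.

0.6583

Numerator: nΣxy − (Σx)(Σy) = 10·1029 − (54)(171) = 1056
Denominator: √[(nΣx²−(Σx)²)(nΣy²−(Σy)²)]
  nΣx²−(Σx)² = 10·334 − 2916 = 424;  nΣy²−(Σy)² = 10·3531 − 29241 = 6069
  √(424·6069) = √2573256 = 1604.1372
r = 1056 / 1604.1372 = 0.6583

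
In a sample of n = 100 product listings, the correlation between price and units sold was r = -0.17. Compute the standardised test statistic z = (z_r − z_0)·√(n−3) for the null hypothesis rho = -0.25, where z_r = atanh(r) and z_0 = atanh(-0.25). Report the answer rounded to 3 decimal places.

z_r = atanh(-0.17) = -0.171667,  z_0 = atanh(-0.25) = -0.255413
SE = 1/√(n−3) = 1/√97 = 0.101535
z = (z_r − z_0)/SE = (-0.171667 − (-0.255413)) / 0.101535 = 0.083746 / 0.101535 = 0.825

0.825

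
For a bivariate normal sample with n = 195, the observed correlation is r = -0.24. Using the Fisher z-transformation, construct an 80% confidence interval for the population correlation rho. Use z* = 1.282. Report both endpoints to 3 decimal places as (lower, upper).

(-0.325, -0.151)

z_r = atanh(-0.24) = -0.244774;  SE = 1/√(n−3) = 1/√192 = 0.072169
z-limits: -0.244774 ± 1.282·0.072169 = -0.244774 ± 0.092521 = [-0.337295, -0.152253]
ρ-limits: (tanh -0.337295, tanh -0.152253) = (-0.325, -0.151)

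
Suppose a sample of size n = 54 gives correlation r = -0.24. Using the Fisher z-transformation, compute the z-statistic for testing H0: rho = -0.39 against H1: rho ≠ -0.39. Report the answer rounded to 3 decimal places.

1.193

Fisher z: atanh(-0.24) = -0.244774, atanh(-0.39) = -0.411800
z = (z_r − z_0)·√(n−3) = (-0.244774 − (-0.411800))·√51 = 0.167026 · 7.141428 = 1.193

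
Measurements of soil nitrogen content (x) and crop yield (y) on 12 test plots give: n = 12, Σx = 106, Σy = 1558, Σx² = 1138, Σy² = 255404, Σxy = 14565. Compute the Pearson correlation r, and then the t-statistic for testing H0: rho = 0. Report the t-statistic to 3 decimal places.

S_xy = nΣxy − ΣxΣy = 12·14565 − 106·1558 = 174780 − 165148 = 9632
S_xx = nΣx² − (Σx)² = 12·1138 − 106² = 13656 − 11236 = 2420
S_yy = nΣy² − (Σy)² = 12·255404 − 1558² = 3064848 − 2427364 = 637484
r = S_xy / √(S_xx·S_yy) = 9632 / √(2420·637484) = 9632 / √1542711280 = 9632 / 39277.3635 = 0.2452
t = r·√(n−2)/√(1−r²) = 0.2452·√10 / √(1−0.060123) = 0.775390 / 0.969473 = 0.800

0.800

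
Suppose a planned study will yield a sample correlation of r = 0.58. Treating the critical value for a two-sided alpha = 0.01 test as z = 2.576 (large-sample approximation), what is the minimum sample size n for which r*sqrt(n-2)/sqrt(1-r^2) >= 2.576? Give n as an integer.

Need r·√(n−2)/√(1−r²) ≥ 2.576
√(n−2) ≥ 2.576·√(1−0.3364) / 0.58 = 2.576·0.814616 / 0.58 = 3.6180
n−2 ≥ 13.0899  ⇒  n ≥ 15.0899
Smallest integer n = 16

16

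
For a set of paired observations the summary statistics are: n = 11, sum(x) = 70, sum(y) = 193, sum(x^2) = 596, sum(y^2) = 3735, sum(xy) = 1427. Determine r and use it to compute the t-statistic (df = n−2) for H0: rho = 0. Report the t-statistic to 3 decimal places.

5.237

Numerator: nΣxy − (Σx)(Σy) = 11·1427 − (70)(193) = 2187
Denominator: √[(nΣx²−(Σx)²)(nΣy²−(Σy)²)]
  nΣx²−(Σx)² = 11·596 − 4900 = 1656;  nΣy²−(Σy)² = 11·3735 − 37249 = 3836
  √(1656·3836) = √6352416 = 2520.4000
r = 2187 / 2520.4000 = 0.8677
t = r·√(n−2)/√(1−r²) = 0.8677·√9 / √(1−0.752903) = 2.603100 / 0.497089 = 5.237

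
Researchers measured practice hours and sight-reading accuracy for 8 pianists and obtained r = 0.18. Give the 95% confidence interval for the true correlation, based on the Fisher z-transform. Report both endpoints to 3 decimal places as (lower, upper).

z_r = atanh(0.18) = 0.181983;  SE = 1/√(n−3) = 1/√5 = 0.447214
z-limits: 0.181983 ± 1.960·0.447214 = 0.181983 ± 0.876539 = [-0.694556, 1.058522]
ρ-limits: (tanh -0.694556, tanh 1.058522) = (-0.601, 0.785)

(-0.601, 0.785)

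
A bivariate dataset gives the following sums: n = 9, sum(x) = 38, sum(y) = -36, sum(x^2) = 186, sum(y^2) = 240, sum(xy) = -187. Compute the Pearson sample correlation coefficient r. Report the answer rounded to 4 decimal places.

S_xy = nΣxy − ΣxΣy = 9·(-187) − 38·(-36) = -1683 − (-1368) = -315
S_xx = nΣx² − (Σx)² = 9·186 − 38² = 1674 − 1444 = 230
S_yy = nΣy² − (Σy)² = 9·240 − (-36)² = 2160 − 1296 = 864
r = S_xy / √(S_xx·S_yy) = -315 / √(230·864) = -315 / √198720 = -315 / 445.7802 = -0.7066

-0.7066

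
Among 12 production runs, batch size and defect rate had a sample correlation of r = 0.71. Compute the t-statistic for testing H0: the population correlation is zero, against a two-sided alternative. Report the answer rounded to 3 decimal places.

1 − r² = 1 − 0.5041 = 0.4959;  √(1−r²) = 0.704202
√(n−2) = √10 = 3.162278
t = r·√(n−2)/√(1−r²) = 0.71 · 3.162278 / 0.704202 = 3.188

3.188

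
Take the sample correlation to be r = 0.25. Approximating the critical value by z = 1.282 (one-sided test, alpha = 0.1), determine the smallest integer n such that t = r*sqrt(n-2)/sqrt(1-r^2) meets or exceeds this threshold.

Need r·√(n−2)/√(1−r²) ≥ 1.282
√(n−2) ≥ 1.282·√(1−0.0625) / 0.25 = 1.282·0.968246 / 0.25 = 4.9652
n−2 ≥ 24.6532  ⇒  n ≥ 26.6532
Smallest integer n = 27

27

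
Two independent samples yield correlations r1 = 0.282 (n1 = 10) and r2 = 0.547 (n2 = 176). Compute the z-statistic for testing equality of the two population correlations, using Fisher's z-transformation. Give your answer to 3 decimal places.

Fisher z-transforms: z1 = atanh(0.282) = 0.289854, z2 = atanh(0.547) = 0.614090; difference d = -0.324236
Var(d) = 1/7 + 1/173 = 0.1428571 + 0.0057803 = 0.1486374
z = d/√Var(d) = -0.324236 / √0.1486374 = -0.324236 / 0.385535 = -0.841

-0.841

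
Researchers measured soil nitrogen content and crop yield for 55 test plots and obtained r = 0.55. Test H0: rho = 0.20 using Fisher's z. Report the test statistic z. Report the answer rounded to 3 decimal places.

z_r = atanh(0.55) = 0.618381,  z_0 = atanh(0.20) = 0.202733
SE = 1/√(n−3) = 1/√52 = 0.138675
z = (z_r − z_0)/SE = (0.618381 − 0.202733) / 0.138675 = 0.415648 / 0.138675 = 2.997

2.997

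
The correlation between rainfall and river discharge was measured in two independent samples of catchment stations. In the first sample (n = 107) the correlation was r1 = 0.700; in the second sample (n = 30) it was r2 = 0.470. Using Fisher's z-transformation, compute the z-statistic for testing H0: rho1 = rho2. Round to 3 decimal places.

1.654

z1 = atanh(0.700) = 0.867301,  z2 = atanh(0.470) = 0.510070
SE = √(1/(n1−3) + 1/(n2−3)) = √(1/104 + 1/27) = √(0.0096154 + 0.0370370) = √0.0466524 = 0.215992
z = (z1 − z2)/SE = (0.867301 − 0.510070) / 0.215992 = 0.357231 / 0.215992 = 1.654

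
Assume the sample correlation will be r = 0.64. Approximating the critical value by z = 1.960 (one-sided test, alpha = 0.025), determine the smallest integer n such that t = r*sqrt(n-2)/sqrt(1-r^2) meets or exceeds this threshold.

r√(n−2)/√(1−r²) ≥ 1.960  ⇔  n−2 ≥ (1.960)²·(1−r²)/r²
(1−r²)/r² = (1−0.4096)/0.4096 = 1.4414
n ≥ 2 + 3.8416·1.4414 = 2 + 5.5373 = 7.5373
⌈7.5373⌉ = 8

8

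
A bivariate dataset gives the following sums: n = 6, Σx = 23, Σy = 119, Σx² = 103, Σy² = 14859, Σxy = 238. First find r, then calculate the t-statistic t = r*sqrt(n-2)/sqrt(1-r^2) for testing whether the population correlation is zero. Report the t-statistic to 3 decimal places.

-1.175

S_xy = nΣxy − ΣxΣy = 6·238 − 23·119 = 1428 − 2737 = -1309
S_xx = nΣx² − (Σx)² = 6·103 − 23² = 618 − 529 = 89
S_yy = nΣy² − (Σy)² = 6·14859 − 119² = 89154 − 14161 = 74993
r = S_xy / √(S_xx·S_yy) = -1309 / √(89·74993) = -1309 / √6674377 = -1309 / 2583.4816 = -0.5067
t = r·√(n−2)/√(1−r²) = -0.5067·√4 / √(1−0.256745) = -1.013400 / 0.862122 = -1.175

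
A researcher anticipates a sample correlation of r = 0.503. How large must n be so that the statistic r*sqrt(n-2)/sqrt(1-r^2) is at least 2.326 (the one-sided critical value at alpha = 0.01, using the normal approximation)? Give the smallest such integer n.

18

Need r·√(n−2)/√(1−r²) ≥ 2.326
√(n−2) ≥ 2.326·√(1−0.253009) / 0.503 = 2.326·0.864286 / 0.503 = 3.9967
n−2 ≥ 15.9736  ⇒  n ≥ 17.9736
Smallest integer n = 18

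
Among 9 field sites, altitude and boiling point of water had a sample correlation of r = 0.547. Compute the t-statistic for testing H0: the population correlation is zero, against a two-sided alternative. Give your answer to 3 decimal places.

1.729

t = r·√(n−2) / √(1−r²) with r = 0.547, n = 9
  = 0.547·√7 / √(1 − 0.299209)
  = 0.547·2.645751 / 0.837133
  = 1.447226 / 0.837133 = 1.729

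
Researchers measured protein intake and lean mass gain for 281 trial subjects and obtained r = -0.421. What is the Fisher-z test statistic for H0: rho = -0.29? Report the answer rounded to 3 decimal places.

z_r = atanh(-0.421) = -0.448907,  z_0 = atanh(-0.29) = -0.298566
SE = 1/√(n−3) = 1/√278 = 0.059976
z = (z_r − z_0)/SE = (-0.448907 − (-0.298566)) / 0.059976 = -0.150341 / 0.059976 = -2.507

-2.507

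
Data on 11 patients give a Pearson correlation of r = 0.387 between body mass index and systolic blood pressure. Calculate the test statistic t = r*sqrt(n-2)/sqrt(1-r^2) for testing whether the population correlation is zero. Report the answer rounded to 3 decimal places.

1 − r² = 1 − 0.149769 = 0.850231;  √(1−r²) = 0.922080
√(n−2) = √9 = 3.000000
t = r·√(n−2)/√(1−r²) = 0.387 · 3.000000 / 0.922080 = 1.259

1.259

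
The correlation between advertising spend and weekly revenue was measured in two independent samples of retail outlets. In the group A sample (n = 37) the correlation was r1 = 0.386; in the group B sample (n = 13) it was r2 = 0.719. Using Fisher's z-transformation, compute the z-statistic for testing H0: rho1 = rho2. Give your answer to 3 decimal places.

-1.386

Fisher z-transforms: z1 = atanh(0.386) = 0.407091, z2 = atanh(0.719) = 0.905572; difference d = -0.498481
Var(d) = 1/34 + 1/10 = 0.0294118 + 0.1000000 = 0.1294118
z = d/√Var(d) = -0.498481 / √0.1294118 = -0.498481 / 0.359739 = -1.386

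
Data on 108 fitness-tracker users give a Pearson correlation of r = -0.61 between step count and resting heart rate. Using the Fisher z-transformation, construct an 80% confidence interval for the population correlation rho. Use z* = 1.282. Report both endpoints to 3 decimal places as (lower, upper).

z_r = atanh(-0.61) = -0.708921;  SE = 1/√(n−3) = 1/√105 = 0.097590
z-limits: -0.708921 ± 1.282·0.097590 = -0.708921 ± 0.125110 = [-0.834031, -0.583811]
ρ-limits: (tanh -0.834031, tanh -0.583811) = (-0.683, -0.525)

(-0.683, -0.525)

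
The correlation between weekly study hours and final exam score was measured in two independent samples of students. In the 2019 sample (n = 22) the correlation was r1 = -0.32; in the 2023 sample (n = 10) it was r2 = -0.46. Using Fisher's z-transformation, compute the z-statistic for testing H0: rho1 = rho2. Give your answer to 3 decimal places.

0.375

Fisher z-transforms: z1 = atanh(-0.32) = -0.331647, z2 = atanh(-0.46) = -0.497311; difference d = 0.165664
Var(d) = 1/19 + 1/7 = 0.0526316 + 0.1428571 = 0.1954887
z = d/√Var(d) = 0.165664 / √0.1954887 = 0.165664 / 0.442141 = 0.375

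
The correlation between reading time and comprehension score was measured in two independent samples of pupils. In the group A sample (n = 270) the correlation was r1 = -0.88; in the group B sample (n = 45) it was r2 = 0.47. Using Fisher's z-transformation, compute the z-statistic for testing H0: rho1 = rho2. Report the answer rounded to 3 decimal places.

-11.361

z1 = atanh(-0.88) = -1.375768,  z2 = atanh(0.47) = 0.510070
SE = √(1/(n1−3) + 1/(n2−3)) = √(1/267 + 1/42) = √(0.0037453 + 0.0238095) = √0.0275548 = 0.165996
z = (z1 − z2)/SE = (-1.375768 − 0.510070) / 0.165996 = -1.885838 / 0.165996 = -11.361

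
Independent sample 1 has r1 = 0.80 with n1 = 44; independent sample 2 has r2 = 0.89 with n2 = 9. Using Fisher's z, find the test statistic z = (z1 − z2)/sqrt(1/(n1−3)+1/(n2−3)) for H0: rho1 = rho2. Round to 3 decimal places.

-0.740

Fisher z-transforms: z1 = atanh(0.80) = 1.098612, z2 = atanh(0.89) = 1.421926; difference d = -0.323314
Var(d) = 1/41 + 1/6 = 0.0243902 + 0.1666667 = 0.1910569
z = d/√Var(d) = -0.323314 / √0.1910569 = -0.323314 / 0.437101 = -0.740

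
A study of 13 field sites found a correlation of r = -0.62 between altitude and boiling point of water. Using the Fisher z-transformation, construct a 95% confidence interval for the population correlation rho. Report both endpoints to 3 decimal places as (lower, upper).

Fisher z: z_r = atanh(r) = ½·ln((1+(-0.62))/(1−(-0.62))) = -0.725005
SE(z) = 1/√(n−3) = 1/√10 = 0.316228
95% ⇒ z* = 1.960; margin = 1.960·0.316228 = 0.619807
CI on z-scale: (-1.344812, -0.105198)
Back-transform: tanh(-1.344812) = -0.872823, tanh(-0.105198) = -0.104812

(-0.873, -0.105)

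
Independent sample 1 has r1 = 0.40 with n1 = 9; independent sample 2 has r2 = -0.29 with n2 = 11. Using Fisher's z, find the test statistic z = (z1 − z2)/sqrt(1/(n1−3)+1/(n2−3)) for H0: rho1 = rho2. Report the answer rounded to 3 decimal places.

z1 = atanh(0.40) = 0.423649,  z2 = atanh(-0.29) = -0.298566
SE = √(1/(n1−3) + 1/(n2−3)) = √(1/6 + 1/8) = √(0.1666667 + 0.1250000) = √0.2916667 = 0.540062
z = (z1 − z2)/SE = (0.423649 − (-0.298566)) / 0.540062 = 0.722215 / 0.540062 = 1.337

1.337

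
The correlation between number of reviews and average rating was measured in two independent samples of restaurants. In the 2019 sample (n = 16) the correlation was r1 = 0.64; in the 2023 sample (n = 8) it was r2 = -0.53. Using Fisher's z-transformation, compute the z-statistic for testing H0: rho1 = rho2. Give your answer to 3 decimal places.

z1 = atanh(0.64) = 0.758174,  z2 = atanh(-0.53) = -0.590145
SE = √(1/(n1−3) + 1/(n2−3)) = √(1/13 + 1/5) = √(0.0769231 + 0.2000000) = √0.2769231 = 0.526235
z = (z1 − z2)/SE = (0.758174 − (-0.590145)) / 0.526235 = 1.348319 / 0.526235 = 2.562

2.562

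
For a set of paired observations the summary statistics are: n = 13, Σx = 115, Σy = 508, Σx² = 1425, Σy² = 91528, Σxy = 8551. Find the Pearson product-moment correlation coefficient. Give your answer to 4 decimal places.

Numerator: nΣxy − (Σx)(Σy) = 13·8551 − (115)(508) = 52743
Denominator: √[(nΣx²−(Σx)²)(nΣy²−(Σy)²)]
  nΣx²−(Σx)² = 13·1425 − 13225 = 5300;  nΣy²−(Σy)² = 13·91528 − 258064 = 931800
  √(5300·931800) = √4938540000 = 70274.7465
r = 52743 / 70274.7465 = 0.7505

0.7505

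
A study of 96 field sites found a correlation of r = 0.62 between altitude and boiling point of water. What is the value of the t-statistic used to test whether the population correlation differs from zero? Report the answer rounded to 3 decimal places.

7.661

1 − r² = 1 − 0.3844 = 0.6156;  √(1−r²) = 0.784602
√(n−2) = √94 = 9.695360
t = r·√(n−2)/√(1−r²) = 0.62 · 9.695360 / 0.784602 = 7.661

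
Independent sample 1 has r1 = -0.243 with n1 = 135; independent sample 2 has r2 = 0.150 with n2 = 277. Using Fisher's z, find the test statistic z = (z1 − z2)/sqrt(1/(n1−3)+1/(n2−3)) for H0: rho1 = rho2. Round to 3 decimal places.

z1 = atanh(-0.243) = -0.247960,  z2 = atanh(0.150) = 0.151140
SE = √(1/(n1−3) + 1/(n2−3)) = √(1/132 + 1/274) = √(0.0075758 + 0.0036496) = √0.0112254 = 0.105950
z = (z1 − z2)/SE = (-0.247960 − 0.151140) / 0.105950 = -0.399100 / 0.105950 = -3.767

-3.767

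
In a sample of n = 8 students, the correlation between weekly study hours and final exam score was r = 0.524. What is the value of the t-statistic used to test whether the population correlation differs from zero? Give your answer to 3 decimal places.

t = r·√(n−2) / √(1−r²) with r = 0.524, n = 8
  = 0.524·√6 / √(1 − 0.274576)
  = 0.524·2.449490 / 0.851718
  = 1.283533 / 0.851718 = 1.507

1.507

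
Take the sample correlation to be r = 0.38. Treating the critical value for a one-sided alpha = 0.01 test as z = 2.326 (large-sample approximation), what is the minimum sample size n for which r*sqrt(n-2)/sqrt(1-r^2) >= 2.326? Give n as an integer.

35

r√(n−2)/√(1−r²) ≥ 2.326  ⇔  n−2 ≥ (2.326)²·(1−r²)/r²
(1−r²)/r² = (1−0.1444)/0.1444 = 5.9252
n ≥ 2 + 5.410276·5.9252 = 2 + 32.0570 = 34.0570
⌈34.0570⌉ = 35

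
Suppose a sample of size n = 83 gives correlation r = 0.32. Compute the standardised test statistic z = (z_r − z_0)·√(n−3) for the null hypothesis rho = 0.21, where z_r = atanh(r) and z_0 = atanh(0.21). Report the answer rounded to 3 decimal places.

z_r = atanh(0.32) = 0.331647,  z_0 = atanh(0.21) = 0.213171
SE = 1/√(n−3) = 1/√80 = 0.111803
z = (z_r − z_0)/SE = (0.331647 − 0.213171) / 0.111803 = 0.118476 / 0.111803 = 1.060

1.060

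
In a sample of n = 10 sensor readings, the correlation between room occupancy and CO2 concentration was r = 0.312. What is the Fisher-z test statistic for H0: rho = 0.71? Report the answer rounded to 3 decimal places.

Fisher z: atanh(0.312) = 0.322760, atanh(0.71) = 0.887184
z = (z_r − z_0)·√(n−3) = (0.322760 − 0.887184)·√7 = -0.564424 · 2.645751 = -1.493

-1.493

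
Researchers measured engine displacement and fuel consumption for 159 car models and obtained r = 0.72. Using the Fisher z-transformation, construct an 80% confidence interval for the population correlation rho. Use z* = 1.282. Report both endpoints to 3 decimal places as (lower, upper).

z_r = atanh(0.72) = 0.907645;  SE = 1/√(n−3) = 1/√156 = 0.080064
z-limits: 0.907645 ± 1.282·0.080064 = 0.907645 ± 0.102642 = [0.805003, 1.010287]
ρ-limits: (tanh 0.805003, tanh 1.010287) = (0.667, 0.766)

(0.667, 0.766)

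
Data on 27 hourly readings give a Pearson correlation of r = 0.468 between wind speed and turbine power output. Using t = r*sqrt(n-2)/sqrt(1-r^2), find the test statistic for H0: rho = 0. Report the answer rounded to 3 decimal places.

t = r·√(n−2) / √(1−r²) with r = 0.468, n = 27
  = 0.468·√25 / √(1 − 0.219024)
  = 0.468·5.000000 / 0.883728
  = 2.340000 / 0.883728 = 2.648

2.648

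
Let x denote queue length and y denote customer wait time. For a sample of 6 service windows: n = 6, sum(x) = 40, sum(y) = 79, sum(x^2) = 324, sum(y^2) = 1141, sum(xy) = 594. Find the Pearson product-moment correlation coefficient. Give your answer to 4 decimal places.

0.8856

S_xy = nΣxy − ΣxΣy = 6·594 − 40·79 = 3564 − 3160 = 404
S_xx = nΣx² − (Σx)² = 6·324 − 40² = 1944 − 1600 = 344
S_yy = nΣy² − (Σy)² = 6·1141 − 79² = 6846 − 6241 = 605
r = S_xy / √(S_xx·S_yy) = 404 / √(344·605) = 404 / √208120 = 404 / 456.2017 = 0.8856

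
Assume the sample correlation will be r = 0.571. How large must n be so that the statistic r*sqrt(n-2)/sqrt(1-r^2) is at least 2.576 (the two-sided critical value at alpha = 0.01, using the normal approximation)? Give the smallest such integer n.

r√(n−2)/√(1−r²) ≥ 2.576  ⇔  n−2 ≥ (2.576)²·(1−r²)/r²
(1−r²)/r² = (1−0.326041)/0.326041 = 2.0671
n ≥ 2 + 6.635776·2.0671 = 2 + 13.7168 = 15.7168
⌈15.7168⌉ = 16

16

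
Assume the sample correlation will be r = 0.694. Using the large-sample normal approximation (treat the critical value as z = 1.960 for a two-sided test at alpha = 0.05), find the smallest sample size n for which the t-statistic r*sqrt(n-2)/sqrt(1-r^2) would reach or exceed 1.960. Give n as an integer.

7

r√(n−2)/√(1−r²) ≥ 1.960  ⇔  n−2 ≥ (1.960)²·(1−r²)/r²
(1−r²)/r² = (1−0.481636)/0.481636 = 1.0763
n ≥ 2 + 3.8416·1.0763 = 2 + 4.1347 = 6.1347
⌈6.1347⌉ = 7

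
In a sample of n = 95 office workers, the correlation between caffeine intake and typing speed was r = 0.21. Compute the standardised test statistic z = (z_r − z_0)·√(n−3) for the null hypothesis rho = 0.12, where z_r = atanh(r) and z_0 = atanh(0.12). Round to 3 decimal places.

0.888

Fisher z: atanh(0.21) = 0.213171, atanh(0.12) = 0.120581
z = (z_r − z_0)·√(n−3) = (0.213171 − 0.120581)·√92 = 0.092590 · 9.591663 = 0.888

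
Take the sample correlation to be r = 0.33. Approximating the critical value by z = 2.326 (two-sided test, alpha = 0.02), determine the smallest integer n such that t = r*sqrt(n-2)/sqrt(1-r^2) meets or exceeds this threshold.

47

r√(n−2)/√(1−r²) ≥ 2.326  ⇔  n−2 ≥ (2.326)²·(1−r²)/r²
(1−r²)/r² = (1−0.1089)/0.1089 = 8.1827
n ≥ 2 + 5.410276·8.1827 = 2 + 44.2707 = 46.2707
⌈46.2707⌉ = 47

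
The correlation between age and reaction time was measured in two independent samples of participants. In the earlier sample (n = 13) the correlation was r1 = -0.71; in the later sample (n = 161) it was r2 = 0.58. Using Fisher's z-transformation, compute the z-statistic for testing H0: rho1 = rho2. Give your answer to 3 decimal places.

z1 = atanh(-0.71) = -0.887184,  z2 = atanh(0.58) = 0.662463
SE = √(1/(n1−3) + 1/(n2−3)) = √(1/10 + 1/158) = √(0.1000000 + 0.0063291) = √0.1063291 = 0.326081
z = (z1 − z2)/SE = (-0.887184 − 0.662463) / 0.326081 = -1.549647 / 0.326081 = -4.752

-4.752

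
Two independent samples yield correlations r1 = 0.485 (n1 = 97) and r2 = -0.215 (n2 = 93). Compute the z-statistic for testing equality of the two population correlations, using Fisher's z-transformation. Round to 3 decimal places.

5.071

Fisher z-transforms: z1 = atanh(0.485) = 0.529502, z2 = atanh(-0.215) = -0.218408; difference d = 0.747910
Var(d) = 1/94 + 1/90 = 0.0106383 + 0.0111111 = 0.0217494
z = d/√Var(d) = 0.747910 / √0.0217494 = 0.747910 / 0.147477 = 5.071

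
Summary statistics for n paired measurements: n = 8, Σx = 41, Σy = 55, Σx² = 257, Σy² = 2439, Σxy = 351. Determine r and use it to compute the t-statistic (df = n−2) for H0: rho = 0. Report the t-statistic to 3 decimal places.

Numerator: nΣxy − (Σx)(Σy) = 8·351 − (41)(55) = 553
Denominator: √[(nΣx²−(Σx)²)(nΣy²−(Σy)²)]
  nΣx²−(Σx)² = 8·257 − 1681 = 375;  nΣy²−(Σy)² = 8·2439 − 3025 = 16487
  √(375·16487) = √6182625 = 2486.4885
r = 553 / 2486.4885 = 0.2224
t = r·√(n−2)/√(1−r²) = 0.2224·√6 / √(1−0.049462) = 0.544767 / 0.974955 = 0.559

0.559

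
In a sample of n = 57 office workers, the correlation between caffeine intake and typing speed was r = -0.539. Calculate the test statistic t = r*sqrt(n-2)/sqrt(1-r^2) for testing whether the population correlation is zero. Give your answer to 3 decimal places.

t = r·√(n−2) / √(1−r²) with r = -0.539, n = 57
  = -0.539·√55 / √(1 − 0.290521)
  = -0.539·7.416198 / 0.842306
  = -3.997331 / 0.842306 = -4.746

-4.746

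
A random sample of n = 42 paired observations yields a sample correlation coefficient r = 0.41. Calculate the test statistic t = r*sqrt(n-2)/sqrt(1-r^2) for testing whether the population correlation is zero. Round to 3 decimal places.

2.843

1 − r² = 1 − 0.1681 = 0.8319;  √(1−r²) = 0.912086
√(n−2) = √40 = 6.324555
t = r·√(n−2)/√(1−r²) = 0.41 · 6.324555 / 0.912086 = 2.843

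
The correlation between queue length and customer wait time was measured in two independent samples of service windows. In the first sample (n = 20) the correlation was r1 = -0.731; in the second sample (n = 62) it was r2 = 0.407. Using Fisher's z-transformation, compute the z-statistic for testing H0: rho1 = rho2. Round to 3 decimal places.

-4.951

z1 = atanh(-0.731) = -0.930872,  z2 = atanh(0.407) = 0.432010
SE = √(1/(n1−3) + 1/(n2−3)) = √(1/17 + 1/59) = √(0.0588235 + 0.0169492) = √0.0757727 = 0.275268
z = (z1 − z2)/SE = (-0.930872 − 0.432010) / 0.275268 = -1.362882 / 0.275268 = -4.951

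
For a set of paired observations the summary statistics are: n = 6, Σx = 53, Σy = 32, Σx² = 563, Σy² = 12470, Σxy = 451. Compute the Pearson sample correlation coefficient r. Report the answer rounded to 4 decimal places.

S_xy = nΣxy − ΣxΣy = 6·451 − 53·32 = 2706 − 1696 = 1010
S_xx = nΣx² − (Σx)² = 6·563 − 53² = 3378 − 2809 = 569
S_yy = nΣy² − (Σy)² = 6·12470 − 32² = 74820 − 1024 = 73796
r = S_xy / √(S_xx·S_yy) = 1010 / √(569·73796) = 1010 / √41989924 = 1010 / 6479.9633 = 0.1559

0.1559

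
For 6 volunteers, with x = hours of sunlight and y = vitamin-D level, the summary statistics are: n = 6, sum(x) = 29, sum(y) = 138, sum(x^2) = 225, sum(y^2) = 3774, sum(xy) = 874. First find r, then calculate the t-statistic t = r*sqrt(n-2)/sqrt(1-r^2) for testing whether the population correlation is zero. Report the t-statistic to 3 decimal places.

Numerator: nΣxy − (Σx)(Σy) = 6·874 − (29)(138) = 1242
Denominator: √[(nΣx²−(Σx)²)(nΣy²−(Σy)²)]
  nΣx²−(Σx)² = 6·225 − 841 = 509;  nΣy²−(Σy)² = 6·3774 − 19044 = 3600
  √(509·3600) = √1832400 = 1353.6617
r = 1242 / 1353.6617 = 0.9175
t = r·√(n−2)/√(1−r²) = 0.9175·√4 / √(1−0.841806) = 1.835000 / 0.397736 = 4.614

4.614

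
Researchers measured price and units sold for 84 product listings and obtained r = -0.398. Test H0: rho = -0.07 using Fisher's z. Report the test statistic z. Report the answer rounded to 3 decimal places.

-3.160

Fisher z: atanh(-0.398) = -0.421270, atanh(-0.07) = -0.070115
z = (z_r − z_0)·√(n−3) = (-0.421270 − (-0.070115))·√81 = -0.351155 · 9.000000 = -3.160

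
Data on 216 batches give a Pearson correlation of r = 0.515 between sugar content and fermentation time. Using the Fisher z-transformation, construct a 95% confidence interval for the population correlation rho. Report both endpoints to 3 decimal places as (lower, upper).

(0.410, 0.607)

Fisher z: z_r = atanh(r) = ½·ln((1+0.515)/(1−0.515)) = 0.569511
SE(z) = 1/√(n−3) = 1/√213 = 0.068519
95% ⇒ z* = 1.960; margin = 1.960·0.068519 = 0.134297
CI on z-scale: (0.435214, 0.703808)
Back-transform: tanh(0.435214) = 0.409669, tanh(0.703808) = 0.606779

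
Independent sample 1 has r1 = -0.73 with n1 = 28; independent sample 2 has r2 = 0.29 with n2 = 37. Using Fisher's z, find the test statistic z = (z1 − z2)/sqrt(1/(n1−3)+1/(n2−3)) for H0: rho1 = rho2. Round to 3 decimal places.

z1 = atanh(-0.73) = -0.928727,  z2 = atanh(0.29) = 0.298566
SE = √(1/(n1−3) + 1/(n2−3)) = √(1/25 + 1/34) = √(0.0400000 + 0.0294118) = √0.0694118 = 0.263461
z = (z1 − z2)/SE = (-0.928727 − 0.298566) / 0.263461 = -1.227293 / 0.263461 = -4.658

-4.658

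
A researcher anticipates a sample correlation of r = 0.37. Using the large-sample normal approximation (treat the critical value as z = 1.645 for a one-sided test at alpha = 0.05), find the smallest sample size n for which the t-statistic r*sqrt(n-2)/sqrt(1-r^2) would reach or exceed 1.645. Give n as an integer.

Need r·√(n−2)/√(1−r²) ≥ 1.645
√(n−2) ≥ 1.645·√(1−0.1369) / 0.37 = 1.645·0.929032 / 0.37 = 4.1304
n−2 ≥ 17.0602  ⇒  n ≥ 19.0602
Smallest integer n = 20

20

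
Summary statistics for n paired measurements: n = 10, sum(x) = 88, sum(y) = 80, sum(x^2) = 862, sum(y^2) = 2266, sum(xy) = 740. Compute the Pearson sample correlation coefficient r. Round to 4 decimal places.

Numerator: nΣxy − (Σx)(Σy) = 10·740 − (88)(80) = 360
Denominator: √[(nΣx²−(Σx)²)(nΣy²−(Σy)²)]
  nΣx²−(Σx)² = 10·862 − 7744 = 876;  nΣy²−(Σy)² = 10·2266 − 6400 = 16260
  √(876·16260) = √14243760 = 3774.0906
r = 360 / 3774.0906 = 0.0954

0.0954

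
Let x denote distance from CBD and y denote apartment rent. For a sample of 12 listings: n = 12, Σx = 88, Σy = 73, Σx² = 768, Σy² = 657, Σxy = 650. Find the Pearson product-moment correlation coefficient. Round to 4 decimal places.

0.7095

Numerator: nΣxy − (Σx)(Σy) = 12·650 − (88)(73) = 1376
Denominator: √[(nΣx²−(Σx)²)(nΣy²−(Σy)²)]
  nΣx²−(Σx)² = 12·768 − 7744 = 1472;  nΣy²−(Σy)² = 12·657 − 5329 = 2555
  √(1472·2555) = √3760960 = 1939.3195
r = 1376 / 1939.3195 = 0.7095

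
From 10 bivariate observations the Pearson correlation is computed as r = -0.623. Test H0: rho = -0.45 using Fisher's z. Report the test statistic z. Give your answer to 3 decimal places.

Fisher z: atanh(-0.623) = -0.729893, atanh(-0.45) = -0.484700
z = (z_r − z_0)·√(n−3) = (-0.729893 − (-0.484700))·√7 = -0.245193 · 2.645751 = -0.649

-0.649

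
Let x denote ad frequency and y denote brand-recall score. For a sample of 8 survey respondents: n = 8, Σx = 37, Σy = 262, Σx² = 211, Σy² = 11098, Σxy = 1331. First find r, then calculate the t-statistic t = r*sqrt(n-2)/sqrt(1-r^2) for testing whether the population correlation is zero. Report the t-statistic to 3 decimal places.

0.995

S_xy = nΣxy − ΣxΣy = 8·1331 − 37·262 = 10648 − 9694 = 954
S_xx = nΣx² − (Σx)² = 8·211 − 37² = 1688 − 1369 = 319
S_yy = nΣy² − (Σy)² = 8·11098 − 262² = 88784 − 68644 = 20140
r = S_xy / √(S_xx·S_yy) = 954 / √(319·20140) = 954 / √6424660 = 954 / 2534.6913 = 0.3764
t = r·√(n−2)/√(1−r²) = 0.3764·√6 / √(1−0.141677) = 0.921988 / 0.926457 = 0.995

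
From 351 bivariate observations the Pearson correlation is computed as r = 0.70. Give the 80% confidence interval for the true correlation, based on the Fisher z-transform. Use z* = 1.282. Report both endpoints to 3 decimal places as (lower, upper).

(0.663, 0.733)

Fisher z: z_r = atanh(r) = ½·ln((1+0.70)/(1−0.70)) = 0.867301
SE(z) = 1/√(n−3) = 1/√348 = 0.053606
80% ⇒ z* = 1.282; margin = 1.282·0.053606 = 0.068723
CI on z-scale: (0.798578, 0.936024)
Back-transform: tanh(0.798578) = 0.663241, tanh(0.936024) = 0.733390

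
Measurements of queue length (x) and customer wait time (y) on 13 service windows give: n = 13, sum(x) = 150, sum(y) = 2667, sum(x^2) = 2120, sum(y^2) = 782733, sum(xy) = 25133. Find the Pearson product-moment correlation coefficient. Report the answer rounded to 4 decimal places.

-0.5890

S_xy = nΣxy − ΣxΣy = 13·25133 − 150·2667 = 326729 − 400050 = -73321
S_xx = nΣx² − (Σx)² = 13·2120 − 150² = 27560 − 22500 = 5060
S_yy = nΣy² − (Σy)² = 13·782733 − 2667² = 10175529 − 7112889 = 3062640
r = S_xy / √(S_xx·S_yy) = -73321 / √(5060·3062640) = -73321 / √15496958400 = -73321 / 124486.7800 = -0.5890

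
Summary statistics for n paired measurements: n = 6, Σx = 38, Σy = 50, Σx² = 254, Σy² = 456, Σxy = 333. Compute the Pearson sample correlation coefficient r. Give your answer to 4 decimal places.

S_xy = nΣxy − ΣxΣy = 6·333 − 38·50 = 1998 − 1900 = 98
S_xx = nΣx² − (Σx)² = 6·254 − 38² = 1524 − 1444 = 80
S_yy = nΣy² − (Σy)² = 6·456 − 50² = 2736 − 2500 = 236
r = S_xy / √(S_xx·S_yy) = 98 / √(80·236) = 98 / √18880 = 98 / 137.4045 = 0.7132

0.7132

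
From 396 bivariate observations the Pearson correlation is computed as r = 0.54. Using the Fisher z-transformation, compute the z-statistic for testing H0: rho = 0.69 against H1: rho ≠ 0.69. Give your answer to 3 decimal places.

z_r = atanh(0.54) = 0.604156,  z_0 = atanh(0.69) = 0.847956
SE = 1/√(n−3) = 1/√393 = 0.050443
z = (z_r − z_0)/SE = (0.604156 − 0.847956) / 0.050443 = -0.243800 / 0.050443 = -4.833

-4.833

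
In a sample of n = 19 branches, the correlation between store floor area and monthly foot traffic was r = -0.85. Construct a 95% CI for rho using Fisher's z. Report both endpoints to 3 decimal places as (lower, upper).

z_r = atanh(-0.85) = -1.256153;  SE = 1/√(n−3) = 1/√16 = 0.250000
z-limits: -1.256153 ± 1.960·0.250000 = -1.256153 ± 0.490000 = [-1.746153, -0.766153]
ρ-limits: (tanh -1.746153, tanh -0.766153) = (-0.941, -0.645)

(-0.941, -0.645)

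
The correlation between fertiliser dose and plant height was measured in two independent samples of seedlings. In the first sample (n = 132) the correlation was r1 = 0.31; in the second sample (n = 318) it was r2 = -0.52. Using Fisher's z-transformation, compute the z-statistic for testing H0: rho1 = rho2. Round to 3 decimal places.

8.580

z1 = atanh(0.31) = 0.320545,  z2 = atanh(-0.52) = -0.576340
SE = √(1/(n1−3) + 1/(n2−3)) = √(1/129 + 1/315) = √(0.0077519 + 0.0031746) = √0.0109265 = 0.104530
z = (z1 − z2)/SE = (0.320545 − (-0.576340)) / 0.104530 = 0.896885 / 0.104530 = 8.580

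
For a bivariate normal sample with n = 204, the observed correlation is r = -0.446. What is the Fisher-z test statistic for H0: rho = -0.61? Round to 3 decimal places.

3.250

Fisher z: atanh(-0.446) = -0.479696, atanh(-0.61) = -0.708921
z = (z_r − z_0)·√(n−3) = (-0.479696 − (-0.708921))·√201 = 0.229225 · 14.177447 = 3.250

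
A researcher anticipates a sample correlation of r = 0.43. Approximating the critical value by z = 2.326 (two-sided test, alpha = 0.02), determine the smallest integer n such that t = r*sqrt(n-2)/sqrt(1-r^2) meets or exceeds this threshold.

26

r√(n−2)/√(1−r²) ≥ 2.326  ⇔  n−2 ≥ (2.326)²·(1−r²)/r²
(1−r²)/r² = (1−0.1849)/0.1849 = 4.4083
n ≥ 2 + 5.410276·4.4083 = 2 + 23.8501 = 25.8501
⌈25.8501⌉ = 26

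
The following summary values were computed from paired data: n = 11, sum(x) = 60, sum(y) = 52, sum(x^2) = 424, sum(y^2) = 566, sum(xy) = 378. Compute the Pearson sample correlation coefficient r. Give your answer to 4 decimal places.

Numerator: nΣxy − (Σx)(Σy) = 11·378 − (60)(52) = 1038
Denominator: √[(nΣx²−(Σx)²)(nΣy²−(Σy)²)]
  nΣx²−(Σx)² = 11·424 − 3600 = 1064;  nΣy²−(Σy)² = 11·566 − 2704 = 3522
  √(1064·3522) = √3747408 = 1935.8223
r = 1038 / 1935.8223 = 0.5362

0.5362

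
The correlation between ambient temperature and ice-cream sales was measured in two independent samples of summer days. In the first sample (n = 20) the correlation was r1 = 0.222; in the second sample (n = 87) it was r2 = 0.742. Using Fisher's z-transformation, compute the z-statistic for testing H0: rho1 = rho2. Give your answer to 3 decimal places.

Fisher z-transforms: z1 = atanh(0.222) = 0.225759, z2 = atanh(0.742) = 0.954915; difference d = -0.729156
Var(d) = 1/17 + 1/84 = 0.0588235 + 0.0119048 = 0.0707283
z = d/√Var(d) = -0.729156 / √0.0707283 = -0.729156 / 0.265948 = -2.742

-2.742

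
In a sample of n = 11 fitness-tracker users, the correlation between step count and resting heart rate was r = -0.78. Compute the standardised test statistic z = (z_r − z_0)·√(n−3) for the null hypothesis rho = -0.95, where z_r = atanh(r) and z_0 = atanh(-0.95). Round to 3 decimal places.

Fisher z: atanh(-0.78) = -1.045371, atanh(-0.95) = -1.831781
z = (z_r − z_0)·√(n−3) = (-1.045371 − (-1.831781))·√8 = 0.786410 · 2.828427 = 2.224

2.224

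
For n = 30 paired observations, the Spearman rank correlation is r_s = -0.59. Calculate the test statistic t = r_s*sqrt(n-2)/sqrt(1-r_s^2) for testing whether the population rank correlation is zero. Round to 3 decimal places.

-3.867

t = r_s·√(n−2) / √(1−r_s²) with r_s = -0.59, n = 30
  = -0.59·√28 / √(1 − 0.3481)
  = -0.59·5.291503 / 0.807403
  = -3.121987 / 0.807403 = -3.867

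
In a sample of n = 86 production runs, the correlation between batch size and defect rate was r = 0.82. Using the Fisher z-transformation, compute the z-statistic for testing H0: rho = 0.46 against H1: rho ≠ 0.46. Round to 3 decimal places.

z_r = atanh(0.82) = 1.156817,  z_0 = atanh(0.46) = 0.497311
SE = 1/√(n−3) = 1/√83 = 0.109764
z = (z_r − z_0)/SE = (1.156817 − 0.497311) / 0.109764 = 0.659506 / 0.109764 = 6.008

6.008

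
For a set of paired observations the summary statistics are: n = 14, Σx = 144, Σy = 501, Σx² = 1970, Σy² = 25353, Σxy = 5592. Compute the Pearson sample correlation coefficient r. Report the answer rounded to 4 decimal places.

S_xy = nΣxy − ΣxΣy = 14·5592 − 144·501 = 78288 − 72144 = 6144
S_xx = nΣx² − (Σx)² = 14·1970 − 144² = 27580 − 20736 = 6844
S_yy = nΣy² − (Σy)² = 14·25353 − 501² = 354942 − 251001 = 103941
r = S_xy / √(S_xx·S_yy) = 6144 / √(6844·103941) = 6144 / √711372204 = 6144 / 26671.5617 = 0.2304

0.2304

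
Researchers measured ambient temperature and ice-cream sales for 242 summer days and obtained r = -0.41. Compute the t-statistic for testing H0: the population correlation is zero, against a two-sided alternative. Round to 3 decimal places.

-6.964

t = r·√(n−2) / √(1−r²) with r = -0.41, n = 242
  = -0.41·√240 / √(1 − 0.1681)
  = -0.41·15.491933 / 0.912086
  = -6.351693 / 0.912086 = -6.964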